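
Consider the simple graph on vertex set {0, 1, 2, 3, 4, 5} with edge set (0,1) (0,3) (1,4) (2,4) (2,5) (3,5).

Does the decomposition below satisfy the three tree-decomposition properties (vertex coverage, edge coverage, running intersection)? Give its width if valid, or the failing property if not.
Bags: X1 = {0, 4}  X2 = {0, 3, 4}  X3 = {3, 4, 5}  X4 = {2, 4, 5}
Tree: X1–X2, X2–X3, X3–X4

A tree decomposition must satisfy three properties: every vertex lies in some bag; for every edge, both endpoints lie together in some bag; and for every vertex, the bags containing it form a connected subtree. Here vertex 1 appears in no bag, so the decomposition is invalid.

No — vertex 1 appears in no bag.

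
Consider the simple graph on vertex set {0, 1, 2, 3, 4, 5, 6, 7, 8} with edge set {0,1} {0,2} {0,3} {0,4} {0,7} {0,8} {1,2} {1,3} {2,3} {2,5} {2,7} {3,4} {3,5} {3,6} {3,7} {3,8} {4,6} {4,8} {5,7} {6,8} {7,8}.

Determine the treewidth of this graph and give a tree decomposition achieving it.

Treewidth 3.
Bags: B1 = {0, 2, 3, 7}  B2 = {2, 3, 5, 7}  B3 = {0, 1, 2, 3}  B4 = {0, 3, 7, 8}  B5 = {0, 3, 4, 8}  B6 = {3, 4, 6, 8}
Tree: B1–B2, B1–B3, B1–B4, B4–B5, B5–B6

Every bag has size at most 4, so the width is 4 − 1 = 3 and tw(G) ≤ 3. Conversely, {0, 3, 4, 8} is a clique of size 4, and the vertices of any clique must share a bag in every tree decomposition; so some bag has ≥ 4 vertices and tw(G) ≥ 3. Therefore the treewidth is 3.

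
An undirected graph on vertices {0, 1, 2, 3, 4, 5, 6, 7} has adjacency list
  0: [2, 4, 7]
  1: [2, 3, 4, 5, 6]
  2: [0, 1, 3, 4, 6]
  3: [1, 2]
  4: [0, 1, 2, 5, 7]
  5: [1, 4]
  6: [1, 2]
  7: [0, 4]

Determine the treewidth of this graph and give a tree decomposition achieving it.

Treewidth 2.
One such decomposition:
Bags: B1 = {0, 2, 4}  B2 = {1, 2, 4}  B3 = {1, 4, 5}  B4 = {1, 2, 6}  B5 = {1, 2, 3}  B6 = {0, 4, 7}
Tree: B1–B2, B2–B3, B2–B4, B4–B5, B1–B6

The largest bag has 3 vertices, giving width 2; this decomposition certifies tw(G) ≤ 2. Conversely, {0, 2, 4} is a clique of size 3, and the vertices of any clique must share a bag in every tree decomposition; so some bag has ≥ 3 vertices and tw(G) ≥ 2. Combining the bounds, tw(G) = 2.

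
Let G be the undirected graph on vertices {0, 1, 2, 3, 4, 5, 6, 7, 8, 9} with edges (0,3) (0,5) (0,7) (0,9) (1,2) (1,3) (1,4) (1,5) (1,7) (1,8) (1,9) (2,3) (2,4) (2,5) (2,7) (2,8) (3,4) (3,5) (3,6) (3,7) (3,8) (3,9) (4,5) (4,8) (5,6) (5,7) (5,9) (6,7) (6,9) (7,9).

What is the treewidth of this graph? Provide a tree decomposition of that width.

Each bag holds 5 vertices, so the decomposition has width 4, which upper-bounds the treewidth. On the other hand G contains the 5-clique {1, 2, 3, 4, 8}. A clique must lie in a single bag of any decomposition, so no decomposition can have width below 4. Therefore the treewidth is 4.

Treewidth 4.
One such decomposition:
Bags: B1 = {1, 2, 3, 5, 7}  B2 = {1, 2, 3, 4, 5}  B3 = {1, 2, 3, 4, 8}  B4 = {1, 3, 5, 7, 9}  B5 = {0, 3, 5, 7, 9}  B6 = {3, 5, 6, 7, 9}
Tree: B1–B2, B2–B3, B1–B4, B4–B5, B5–B6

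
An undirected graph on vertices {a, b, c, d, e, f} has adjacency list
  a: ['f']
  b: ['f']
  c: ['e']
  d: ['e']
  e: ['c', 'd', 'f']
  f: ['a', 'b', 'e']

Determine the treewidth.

1

A width-1 tree decomposition is:
Bags: B1 = {b, f}  B2 = {e, f}  B3 = {d, e}  B4 = {a, f}  B5 = {c, e}
Tree: B1–B2, B2–B3, B1–B4, B2–B5
Each bag holds 2 vertices, so the decomposition has width 1, which upper-bounds the treewidth. Any graph with an edge has treewidth ≥ 1, and G has the edge b–f. The upper and lower bounds meet at 1, so that is the treewidth.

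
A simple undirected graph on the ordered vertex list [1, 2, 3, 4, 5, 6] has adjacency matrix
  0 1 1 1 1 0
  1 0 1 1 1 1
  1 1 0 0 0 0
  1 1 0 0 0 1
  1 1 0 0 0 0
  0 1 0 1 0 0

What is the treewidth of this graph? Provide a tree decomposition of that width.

Treewidth 2.
Bags: B1 = {1, 2, 4}  B2 = {2, 4, 6}  B3 = {1, 2, 3}  B4 = {1, 2, 5}
Tree: B1–B2, B1–B3, B3–B4

The largest bag has 3 vertices, giving width 2; this decomposition certifies tw(G) ≤ 2. Conversely, {1, 2, 3} is a clique of size 3, and the vertices of any clique must share a bag in every tree decomposition; so some bag has ≥ 3 vertices and tw(G) ≥ 2. Therefore the treewidth is 2.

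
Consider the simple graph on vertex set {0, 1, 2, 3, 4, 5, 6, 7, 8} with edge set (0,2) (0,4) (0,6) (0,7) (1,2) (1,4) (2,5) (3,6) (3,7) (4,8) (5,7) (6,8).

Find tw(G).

A width-3 tree decomposition is:
Bags: B1 = {1, 2, 5, 7}  B2 = {0, 1, 2, 7}  B3 = {0, 1, 4, 7}  B4 = {0, 3, 4, 7}  B5 = {0, 3, 4, 6}  B6 = {3, 4, 6, 8}
Tree: B1–B2, B2–B3, B3–B4, B4–B5, B5–B6
The largest bag has 4 vertices, giving width 3; this decomposition certifies tw(G) ≤ 3. For the lower bound: the 4 vertex sets {1,2,5}, {7}, {0}, {3,4,6,8} are disjoint, each induces a connected subgraph, and every pair is joined by at least one edge of G. Contracting each set to a single vertex therefore yields K_{4} as a minor, and since treewidth is minor-monotone, tw(G) ≥ tw(K_{4}) = 3. Therefore the treewidth is 3.

3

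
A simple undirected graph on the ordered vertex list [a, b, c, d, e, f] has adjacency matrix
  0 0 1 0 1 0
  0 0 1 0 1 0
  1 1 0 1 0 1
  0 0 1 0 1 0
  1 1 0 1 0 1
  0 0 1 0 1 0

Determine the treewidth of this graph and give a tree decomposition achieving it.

Treewidth 2.
Bags: B1 = {b, c, e}  B2 = {a, c, e}  B3 = {c, d, e}  B4 = {c, e, f}
Tree: B1–B2, B2–B3, B3–B4

The largest bag has 3 vertices, giving width 2; this decomposition certifies tw(G) ≤ 2. The edges c–b–e–a–c form a cycle, so G is not a tree and its treewidth is at least 2. The upper and lower bounds meet at 2, so that is the treewidth.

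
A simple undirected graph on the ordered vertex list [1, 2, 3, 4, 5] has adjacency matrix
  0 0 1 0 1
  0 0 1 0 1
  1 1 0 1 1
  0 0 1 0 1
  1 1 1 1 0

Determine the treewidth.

2

A width-2 tree decomposition is:
Bags: B1 = {3, 4, 5}  B2 = {2, 3, 5}  B3 = {1, 3, 5}
Tree: B1–B2, B1–B3
Each bag holds 3 vertices, so the decomposition has width 2, which upper-bounds the treewidth. On the other hand G contains the 3-clique {1, 3, 5}. A clique must lie in a single bag of any decomposition, so no decomposition can have width below 2. The upper and lower bounds meet at 2, so that is the treewidth.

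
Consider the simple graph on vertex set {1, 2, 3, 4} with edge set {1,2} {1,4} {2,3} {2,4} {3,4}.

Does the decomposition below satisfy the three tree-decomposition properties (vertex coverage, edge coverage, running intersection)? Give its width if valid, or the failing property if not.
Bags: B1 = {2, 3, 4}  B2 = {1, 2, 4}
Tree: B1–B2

Checking the three conditions: (i) the bags cover all of {1, 2, 3, 4}; (ii) for each edge, some bag contains both endpoints; (iii) the bags containing any fixed vertex form a subtree. All hold, so the decomposition is valid with width 3 − 1 = 2.

Yes; width 2.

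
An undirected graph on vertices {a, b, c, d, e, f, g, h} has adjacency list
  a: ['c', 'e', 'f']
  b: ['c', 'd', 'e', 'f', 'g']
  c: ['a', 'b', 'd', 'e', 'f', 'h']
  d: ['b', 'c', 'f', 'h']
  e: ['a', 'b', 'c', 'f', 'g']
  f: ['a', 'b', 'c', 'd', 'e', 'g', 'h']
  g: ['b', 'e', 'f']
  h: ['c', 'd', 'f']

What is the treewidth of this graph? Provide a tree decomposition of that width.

Treewidth 3.
Bags: B1 = {b, c, e, f}  B2 = {a, c, e, f}  B3 = {b, c, d, f}  B4 = {c, d, f, h}  B5 = {b, e, f, g}
Tree: B1–B2, B1–B3, B3–B4, B1–B5

Every bag has size at most 4, so the width is 4 − 1 = 3 and tw(G) ≤ 3. On the other hand G contains the 4-clique {b, e, f, g}. A clique must lie in a single bag of any decomposition, so no decomposition can have width below 3. The upper and lower bounds meet at 3, so that is the treewidth.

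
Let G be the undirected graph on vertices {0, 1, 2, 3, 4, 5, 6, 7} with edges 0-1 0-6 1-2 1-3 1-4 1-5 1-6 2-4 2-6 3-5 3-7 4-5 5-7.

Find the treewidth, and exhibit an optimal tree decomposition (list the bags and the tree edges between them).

Every bag has size at most 3, so the width is 3 − 1 = 2 and tw(G) ≤ 2. For the lower bound, the 3 vertices {0, 1, 6} are pairwise adjacent, and any tree decomposition puts a clique entirely inside one bag — forcing width ≥ 2. The upper and lower bounds meet at 2, so that is the treewidth.

Treewidth 2.
One such decomposition:
Bags: B1 = {1, 2, 6}  B2 = {1, 2, 4}  B3 = {1, 4, 5}  B4 = {0, 1, 6}  B5 = {1, 3, 5}  B6 = {3, 5, 7}
Tree: B1–B2, B2–B3, B1–B4, B3–B5, B5–B6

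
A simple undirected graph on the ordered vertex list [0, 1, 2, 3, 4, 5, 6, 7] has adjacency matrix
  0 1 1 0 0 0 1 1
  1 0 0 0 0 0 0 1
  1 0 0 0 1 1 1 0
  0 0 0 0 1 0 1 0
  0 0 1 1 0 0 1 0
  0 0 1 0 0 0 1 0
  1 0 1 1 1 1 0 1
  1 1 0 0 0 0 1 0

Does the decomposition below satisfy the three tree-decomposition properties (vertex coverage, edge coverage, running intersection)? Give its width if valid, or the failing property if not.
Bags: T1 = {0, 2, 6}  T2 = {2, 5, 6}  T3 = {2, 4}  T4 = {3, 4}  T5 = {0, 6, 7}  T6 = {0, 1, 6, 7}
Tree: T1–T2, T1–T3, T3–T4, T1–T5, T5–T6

A tree decomposition must satisfy three properties: every vertex lies in some bag; for every edge, both endpoints lie together in some bag; and for every vertex, the bags containing it form a connected subtree. Here edge (6,4) lies in no bag, so the decomposition is invalid.

No — edge (6,4) lies in no bag.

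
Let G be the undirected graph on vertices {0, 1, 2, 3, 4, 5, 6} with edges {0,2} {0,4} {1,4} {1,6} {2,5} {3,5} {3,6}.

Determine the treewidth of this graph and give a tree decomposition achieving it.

Treewidth 2.
One optimal decomposition is:
Bags: B1 = {2, 3, 5}  B2 = {0, 2, 3}  B3 = {0, 3, 4}  B4 = {1, 3, 4}  B5 = {1, 3, 6}
Tree: B1–B2, B2–B3, B3–B4, B4–B5

Every bag has size at most 3, so the width is 3 − 1 = 2 and tw(G) ≤ 2. Since 3–5–2–0–4–1–6–3 is a cycle in G, G is not acyclic. Forests are exactly the graphs of treewidth ≤ 1, so tw(G) ≥ 2. Hence tw(G) = 2 exactly.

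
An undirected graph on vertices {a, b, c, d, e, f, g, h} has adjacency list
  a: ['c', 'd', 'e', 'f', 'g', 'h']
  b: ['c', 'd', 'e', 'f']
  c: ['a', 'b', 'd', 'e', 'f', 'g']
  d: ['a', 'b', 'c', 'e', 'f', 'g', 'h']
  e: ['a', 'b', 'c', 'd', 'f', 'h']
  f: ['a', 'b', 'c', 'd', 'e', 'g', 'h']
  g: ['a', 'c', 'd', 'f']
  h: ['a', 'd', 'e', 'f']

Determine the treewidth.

A width-4 tree decomposition is:
Bags: B1 = {a, c, d, e, f}  B2 = {a, c, d, f, g}  B3 = {a, d, e, f, h}  B4 = {b, c, d, e, f}
Tree: B1–B2, B1–B3, B1–B4
Every bag has size at most 5, so the width is 5 − 1 = 4 and tw(G) ≤ 4. On the other hand G contains the 5-clique {a, d, e, f, h}. A clique must lie in a single bag of any decomposition, so no decomposition can have width below 4. Hence tw(G) = 4 exactly.

4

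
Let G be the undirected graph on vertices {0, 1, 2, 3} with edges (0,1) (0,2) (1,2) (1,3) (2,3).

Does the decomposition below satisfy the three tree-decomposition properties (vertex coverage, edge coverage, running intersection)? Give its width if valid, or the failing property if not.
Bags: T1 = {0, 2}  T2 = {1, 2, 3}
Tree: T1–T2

A tree decomposition must satisfy three properties: every vertex lies in some bag; for every edge, both endpoints lie together in some bag; and for every vertex, the bags containing it form a connected subtree. Here edge (1,0) lies in no bag, so the decomposition is invalid.

No — edge (1,0) lies in no bag.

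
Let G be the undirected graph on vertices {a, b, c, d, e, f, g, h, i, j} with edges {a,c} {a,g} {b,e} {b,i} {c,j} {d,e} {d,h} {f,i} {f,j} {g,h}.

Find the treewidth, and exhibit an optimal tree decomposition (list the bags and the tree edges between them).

Treewidth 2.
Bags: B1 = {a, g, h}  B2 = {a, d, h}  B3 = {a, d, e}  B4 = {a, b, e}  B5 = {a, b, i}  B6 = {a, f, i}  B7 = {a, f, j}  B8 = {a, c, j}
Tree: B1–B2, B2–B3, B3–B4, B4–B5, B5–B6, B6–B7, B7–B8

Every bag has size at most 3, so the width is 3 − 1 = 2 and tw(G) ≤ 2. For the lower bound, G contains the cycle a–g–h–d–e–b–i–f–j–c–a, so G is not a forest; only forests have treewidth ≤ 1, hence tw(G) ≥ 2. Hence tw(G) = 2 exactly.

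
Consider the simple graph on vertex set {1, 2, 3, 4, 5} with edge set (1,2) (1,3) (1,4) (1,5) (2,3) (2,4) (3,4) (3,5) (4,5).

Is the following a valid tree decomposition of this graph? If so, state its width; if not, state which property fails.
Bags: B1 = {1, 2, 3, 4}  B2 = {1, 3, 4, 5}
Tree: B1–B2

Yes; width 3.

Checking the three conditions: (i) the bags cover all of {1, 2, 3, 4, 5}; (ii) for each edge, some bag contains both endpoints; (iii) the bags containing any fixed vertex form a subtree. All hold, so the decomposition is valid with width 4 − 1 = 3.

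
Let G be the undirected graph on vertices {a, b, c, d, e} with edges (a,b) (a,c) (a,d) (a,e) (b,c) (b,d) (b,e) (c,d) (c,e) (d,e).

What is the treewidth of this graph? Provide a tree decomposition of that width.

A single bag containing all 5 vertices is trivially a valid decomposition of width 4. On the other hand G contains the 5-clique {a, b, c, d, e}. A clique must lie in a single bag of any decomposition, so no decomposition can have width below 4. Therefore the treewidth is 4.

Treewidth 4.
One optimal decomposition is:
Bags: B1 = {a, b, c, d, e}
Tree: (single bag)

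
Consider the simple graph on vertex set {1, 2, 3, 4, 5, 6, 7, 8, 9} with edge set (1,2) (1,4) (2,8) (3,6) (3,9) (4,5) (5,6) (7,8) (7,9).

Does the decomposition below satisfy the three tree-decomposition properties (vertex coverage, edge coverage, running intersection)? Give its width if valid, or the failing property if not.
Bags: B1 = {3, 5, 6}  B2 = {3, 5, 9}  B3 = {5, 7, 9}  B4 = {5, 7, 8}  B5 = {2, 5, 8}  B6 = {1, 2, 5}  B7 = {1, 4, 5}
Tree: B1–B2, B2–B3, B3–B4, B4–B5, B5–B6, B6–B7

Checking the three conditions: (i) the bags cover all of {1, 2, 3, 4, 5, 6, 7, 8, 9}; (ii) for each edge, some bag contains both endpoints; (iii) the bags containing any fixed vertex form a subtree. All hold, so the decomposition is valid with width 3 − 1 = 2.

Yes; width 2.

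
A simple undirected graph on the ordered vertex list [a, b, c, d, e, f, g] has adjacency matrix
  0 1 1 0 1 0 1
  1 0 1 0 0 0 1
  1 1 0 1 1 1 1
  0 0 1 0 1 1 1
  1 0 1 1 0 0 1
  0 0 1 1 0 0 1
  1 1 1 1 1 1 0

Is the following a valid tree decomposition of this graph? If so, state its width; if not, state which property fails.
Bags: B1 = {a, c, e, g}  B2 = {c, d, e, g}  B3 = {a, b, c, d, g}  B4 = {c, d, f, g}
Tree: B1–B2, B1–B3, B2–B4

A tree decomposition must satisfy three properties: every vertex lies in some bag; for every edge, both endpoints lie together in some bag; and for every vertex, the bags containing it form a connected subtree. Here bags containing vertex d are not connected in the tree, so the decomposition is invalid.

No — bags containing vertex d are not connected in the tree.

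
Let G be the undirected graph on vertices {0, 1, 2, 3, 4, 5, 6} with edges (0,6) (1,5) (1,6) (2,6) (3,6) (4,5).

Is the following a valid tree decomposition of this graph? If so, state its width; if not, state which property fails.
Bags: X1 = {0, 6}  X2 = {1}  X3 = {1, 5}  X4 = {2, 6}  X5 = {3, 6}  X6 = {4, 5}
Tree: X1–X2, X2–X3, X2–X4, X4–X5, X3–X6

No — edge (6,1) lies in no bag.

A tree decomposition must satisfy three properties: every vertex lies in some bag; for every edge, both endpoints lie together in some bag; and for every vertex, the bags containing it form a connected subtree. Here edge (6,1) lies in no bag, so the decomposition is invalid.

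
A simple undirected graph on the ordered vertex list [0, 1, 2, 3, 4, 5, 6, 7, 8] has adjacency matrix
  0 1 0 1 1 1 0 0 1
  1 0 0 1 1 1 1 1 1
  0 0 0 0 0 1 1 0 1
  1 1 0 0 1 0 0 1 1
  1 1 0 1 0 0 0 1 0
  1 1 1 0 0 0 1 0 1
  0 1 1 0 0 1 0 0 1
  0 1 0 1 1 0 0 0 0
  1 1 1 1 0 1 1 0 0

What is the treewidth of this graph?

A width-3 tree decomposition is:
Bags: B1 = {0, 1, 5, 8}  B2 = {1, 5, 6, 8}  B3 = {0, 1, 3, 8}  B4 = {2, 5, 6, 8}  B5 = {0, 1, 3, 4}  B6 = {1, 3, 4, 7}
Tree: B1–B2, B1–B3, B2–B4, B3–B5, B5–B6
The largest bag has 4 vertices, giving width 3; this decomposition certifies tw(G) ≤ 3. For the lower bound, the 4 vertices {0, 1, 3, 8} are pairwise adjacent, and any tree decomposition puts a clique entirely inside one bag — forcing width ≥ 3. Combining the bounds, tw(G) = 3.

3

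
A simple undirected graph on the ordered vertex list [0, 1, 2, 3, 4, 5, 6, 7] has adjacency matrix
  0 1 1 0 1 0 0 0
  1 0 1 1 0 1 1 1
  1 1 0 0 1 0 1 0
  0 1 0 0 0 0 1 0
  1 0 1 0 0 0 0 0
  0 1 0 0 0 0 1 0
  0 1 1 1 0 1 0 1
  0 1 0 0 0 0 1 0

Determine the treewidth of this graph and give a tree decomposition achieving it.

Treewidth 2.
Bags: B1 = {1, 2, 6}  B2 = {0, 1, 2}  B3 = {1, 5, 6}  B4 = {1, 3, 6}  B5 = {0, 2, 4}  B6 = {1, 6, 7}
Tree: B1–B2, B1–B3, B3–B4, B2–B5, B3–B6

The largest bag has 3 vertices, giving width 2; this decomposition certifies tw(G) ≤ 2. Conversely, {0, 1, 2} is a clique of size 3, and the vertices of any clique must share a bag in every tree decomposition; so some bag has ≥ 3 vertices and tw(G) ≥ 2. Combining the bounds, tw(G) = 2.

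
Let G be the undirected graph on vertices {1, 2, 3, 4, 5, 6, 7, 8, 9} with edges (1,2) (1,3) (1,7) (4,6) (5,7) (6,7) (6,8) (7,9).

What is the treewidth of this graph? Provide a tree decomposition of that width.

Treewidth 1.
One such decomposition:
Bags: B1 = {6, 7}  B2 = {1, 7}  B3 = {1, 3}  B4 = {1, 2}  B5 = {5, 7}  B6 = {7, 9}  B7 = {4, 6}  B8 = {6, 8}
Tree: B1–B2, B2–B3, B3–B4, B1–B5, B2–B6, B1–B7, B7–B8

Every bag has size at most 2, so the width is 2 − 1 = 1 and tw(G) ≤ 1. Any graph with an edge has treewidth ≥ 1, and G has the edge 7–6. Therefore the treewidth is 1.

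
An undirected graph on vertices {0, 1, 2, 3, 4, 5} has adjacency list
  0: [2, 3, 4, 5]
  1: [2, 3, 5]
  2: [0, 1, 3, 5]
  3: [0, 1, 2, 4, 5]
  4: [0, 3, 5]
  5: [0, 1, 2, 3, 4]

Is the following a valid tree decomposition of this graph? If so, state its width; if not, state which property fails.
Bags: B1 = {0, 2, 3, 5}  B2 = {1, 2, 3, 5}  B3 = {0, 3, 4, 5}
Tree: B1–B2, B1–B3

Vertex coverage: the bags together contain {0, 1, 2, 3, 4, 5}, the full vertex set. Edge coverage: each edge of G has both endpoints in at least one bag. Running intersection: for every vertex, the bags containing it form a connected subtree. All three properties hold, so this is a valid tree decomposition of width max|bag| − 1 = 3, and hence tw(G) ≤ 3.

Yes; width 3.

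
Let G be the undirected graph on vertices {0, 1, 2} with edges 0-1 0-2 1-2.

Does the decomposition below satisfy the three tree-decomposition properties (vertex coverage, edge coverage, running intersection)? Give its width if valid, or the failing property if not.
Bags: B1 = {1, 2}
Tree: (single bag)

No — vertex 0 appears in no bag.

A tree decomposition must satisfy three properties: every vertex lies in some bag; for every edge, both endpoints lie together in some bag; and for every vertex, the bags containing it form a connected subtree. Here vertex 0 appears in no bag, so the decomposition is invalid.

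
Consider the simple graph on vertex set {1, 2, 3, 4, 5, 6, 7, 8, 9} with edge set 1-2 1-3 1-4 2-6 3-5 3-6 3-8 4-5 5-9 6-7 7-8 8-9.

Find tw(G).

3

A width-3 tree decomposition is:
Bags: B1 = {1, 2, 4, 5}  B2 = {1, 2, 3, 5}  B3 = {2, 3, 5, 6}  B4 = {3, 5, 6, 9}  B5 = {3, 6, 8, 9}  B6 = {6, 7, 8, 9}
Tree: B1–B2, B2–B3, B3–B4, B4–B5, B5–B6
The largest bag has 4 vertices, giving width 3; this decomposition certifies tw(G) ≤ 3. For the lower bound: the 4 vertex sets {1,2,4}, {5}, {3}, {6,7,8,9} are disjoint, each induces a connected subgraph, and every pair is joined by at least one edge of G. Contracting each set to a single vertex therefore yields K_{4} as a minor, and since treewidth is minor-monotone, tw(G) ≥ tw(K_{4}) = 3. Combining the bounds, tw(G) = 3.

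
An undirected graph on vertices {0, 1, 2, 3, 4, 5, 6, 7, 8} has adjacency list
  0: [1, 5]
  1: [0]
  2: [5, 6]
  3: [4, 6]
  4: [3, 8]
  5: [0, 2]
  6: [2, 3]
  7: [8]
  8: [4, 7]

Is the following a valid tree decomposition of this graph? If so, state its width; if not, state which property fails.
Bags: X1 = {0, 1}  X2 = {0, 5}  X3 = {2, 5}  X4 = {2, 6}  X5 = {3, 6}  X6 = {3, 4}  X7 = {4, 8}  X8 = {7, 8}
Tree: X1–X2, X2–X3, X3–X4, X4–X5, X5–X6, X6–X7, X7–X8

Yes; width 1.

Vertex coverage: the bags together contain {0, 1, 2, 3, 4, 5, 6, 7, 8}, the full vertex set. Edge coverage: each edge of G has both endpoints in at least one bag. Running intersection: for every vertex, the bags containing it form a connected subtree. All three properties hold, so this is a valid tree decomposition of width max|bag| − 1 = 1, and hence tw(G) ≤ 1.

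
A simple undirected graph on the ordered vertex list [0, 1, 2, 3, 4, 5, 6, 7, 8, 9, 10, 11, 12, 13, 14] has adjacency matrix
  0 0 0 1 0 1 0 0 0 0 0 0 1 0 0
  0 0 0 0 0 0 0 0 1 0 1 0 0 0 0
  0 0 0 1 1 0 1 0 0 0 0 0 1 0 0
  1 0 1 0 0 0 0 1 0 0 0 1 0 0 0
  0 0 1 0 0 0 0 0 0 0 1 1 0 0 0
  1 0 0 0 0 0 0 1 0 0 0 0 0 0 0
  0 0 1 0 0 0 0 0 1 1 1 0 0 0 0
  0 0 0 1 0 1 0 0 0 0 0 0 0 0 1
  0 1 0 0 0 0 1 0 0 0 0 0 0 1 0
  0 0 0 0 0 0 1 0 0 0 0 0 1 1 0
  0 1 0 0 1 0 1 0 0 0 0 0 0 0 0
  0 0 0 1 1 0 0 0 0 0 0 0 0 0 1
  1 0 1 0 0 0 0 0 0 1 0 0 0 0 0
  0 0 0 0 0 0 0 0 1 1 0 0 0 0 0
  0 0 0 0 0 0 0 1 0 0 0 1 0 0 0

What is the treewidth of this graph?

3

A width-3 tree decomposition is:
Bags: B1 = {0, 5, 7, 14}  B2 = {0, 3, 7, 14}  B3 = {0, 3, 11, 14}  B4 = {0, 3, 11, 12}  B5 = {2, 3, 11, 12}  B6 = {2, 4, 11, 12}  B7 = {2, 4, 9, 12}  B8 = {2, 4, 6, 9}  B9 = {4, 6, 9, 10}  B10 = {6, 9, 10, 13}  B11 = {6, 8, 10, 13}  B12 = {1, 8, 10, 13}
Tree: B1–B2, B2–B3, B3–B4, B4–B5, B5–B6, B6–B7, B7–B8, B8–B9, B9–B10, B10–B11, B11–B12
Every bag has size at most 4, so the width is 4 − 1 = 3 and tw(G) ≤ 3. For the lower bound: the 4 vertex sets {5,7,14}, {0}, {3}, {2,4,11,12} are disjoint, each induces a connected subgraph, and every pair is joined by at least one edge of G. Contracting each set to a single vertex therefore yields K_{4} as a minor, and since treewidth is minor-monotone, tw(G) ≥ tw(K_{4}) = 3. Hence tw(G) = 3 exactly.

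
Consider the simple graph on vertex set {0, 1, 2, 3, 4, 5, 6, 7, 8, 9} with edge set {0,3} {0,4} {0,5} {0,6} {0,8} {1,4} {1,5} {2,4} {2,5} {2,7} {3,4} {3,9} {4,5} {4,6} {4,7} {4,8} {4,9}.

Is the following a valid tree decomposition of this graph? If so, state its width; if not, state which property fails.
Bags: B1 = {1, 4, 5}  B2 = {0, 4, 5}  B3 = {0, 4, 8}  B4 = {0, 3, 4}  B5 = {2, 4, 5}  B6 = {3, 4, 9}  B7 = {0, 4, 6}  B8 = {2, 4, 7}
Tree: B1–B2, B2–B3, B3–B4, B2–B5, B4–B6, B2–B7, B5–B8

Yes; width 2.

Every vertex of G appears in some bag (union = {0, 1, 2, 3, 4, 5, 6, 7, 8, 9}); every edge is covered by a bag; and for each vertex v the set of bags containing v is connected in the bag tree. The decomposition is therefore valid. The largest bag has 3 vertices, so the width is 2.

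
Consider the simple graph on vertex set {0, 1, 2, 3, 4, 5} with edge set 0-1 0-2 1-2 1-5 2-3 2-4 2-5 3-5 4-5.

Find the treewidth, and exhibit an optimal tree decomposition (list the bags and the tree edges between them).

The largest bag has 3 vertices, giving width 2; this decomposition certifies tw(G) ≤ 2. Conversely, {0, 1, 2} is a clique of size 3, and the vertices of any clique must share a bag in every tree decomposition; so some bag has ≥ 3 vertices and tw(G) ≥ 2. The upper and lower bounds meet at 2, so that is the treewidth.

Treewidth 2.
One optimal decomposition is:
Bags: B1 = {2, 4, 5}  B2 = {1, 2, 5}  B3 = {2, 3, 5}  B4 = {0, 1, 2}
Tree: B1–B2, B1–B3, B2–B4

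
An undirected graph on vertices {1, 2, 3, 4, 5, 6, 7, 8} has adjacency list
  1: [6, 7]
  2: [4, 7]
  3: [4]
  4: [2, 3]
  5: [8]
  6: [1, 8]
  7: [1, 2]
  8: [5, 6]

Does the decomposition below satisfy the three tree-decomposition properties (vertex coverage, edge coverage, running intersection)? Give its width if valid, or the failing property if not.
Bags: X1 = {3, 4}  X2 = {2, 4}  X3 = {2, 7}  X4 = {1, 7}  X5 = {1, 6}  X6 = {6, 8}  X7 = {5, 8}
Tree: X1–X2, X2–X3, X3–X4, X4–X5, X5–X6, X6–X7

Yes; width 1.

Checking the three conditions: (i) the bags cover all of {1, 2, 3, 4, 5, 6, 7, 8}; (ii) for each edge, some bag contains both endpoints; (iii) the bags containing any fixed vertex form a subtree. All hold, so the decomposition is valid with width 2 − 1 = 1.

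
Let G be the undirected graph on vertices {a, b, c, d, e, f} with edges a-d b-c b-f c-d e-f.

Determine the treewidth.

1

A width-1 tree decomposition is:
Bags: B1 = {e, f}  B2 = {b, f}  B3 = {b, c}  B4 = {c, d}  B5 = {a, d}
Tree: B1–B2, B2–B3, B3–B4, B4–B5
Every bag has size at most 2, so the width is 2 − 1 = 1 and tw(G) ≤ 1. G has an edge, so its treewidth is at least 1. Hence tw(G) = 1 exactly.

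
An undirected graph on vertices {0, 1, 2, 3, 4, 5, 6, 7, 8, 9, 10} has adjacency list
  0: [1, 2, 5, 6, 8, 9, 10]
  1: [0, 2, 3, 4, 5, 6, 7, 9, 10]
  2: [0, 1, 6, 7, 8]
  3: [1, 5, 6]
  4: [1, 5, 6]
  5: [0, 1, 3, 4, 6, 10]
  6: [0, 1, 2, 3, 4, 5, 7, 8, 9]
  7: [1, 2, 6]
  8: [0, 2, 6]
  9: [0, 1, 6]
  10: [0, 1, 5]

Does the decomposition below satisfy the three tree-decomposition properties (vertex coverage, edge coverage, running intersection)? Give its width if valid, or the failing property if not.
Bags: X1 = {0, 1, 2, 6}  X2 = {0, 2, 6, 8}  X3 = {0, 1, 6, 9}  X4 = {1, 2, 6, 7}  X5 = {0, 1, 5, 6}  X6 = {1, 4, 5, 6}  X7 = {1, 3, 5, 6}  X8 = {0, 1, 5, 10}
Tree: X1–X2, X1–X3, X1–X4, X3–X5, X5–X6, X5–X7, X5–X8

Checking the three conditions: (i) the bags cover all of {0, 1, 2, 3, 4, 5, 6, 7, 8, 9, 10}; (ii) for each edge, some bag contains both endpoints; (iii) the bags containing any fixed vertex form a subtree. All hold, so the decomposition is valid with width 4 − 1 = 3.

Yes; width 3.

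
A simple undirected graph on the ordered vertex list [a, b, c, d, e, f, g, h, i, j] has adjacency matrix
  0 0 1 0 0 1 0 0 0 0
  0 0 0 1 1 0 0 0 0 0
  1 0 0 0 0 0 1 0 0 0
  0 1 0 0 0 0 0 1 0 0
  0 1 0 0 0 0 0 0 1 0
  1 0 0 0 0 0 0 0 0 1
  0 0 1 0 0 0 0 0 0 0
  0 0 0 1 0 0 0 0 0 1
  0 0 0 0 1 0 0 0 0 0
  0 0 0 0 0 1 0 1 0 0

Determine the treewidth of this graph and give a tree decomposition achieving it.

Each bag holds 2 vertices, so the decomposition has width 1, which upper-bounds the treewidth. Since G has at least one edge (e.g. g–c), it is not an edgeless graph, so tw(G) ≥ 1. Therefore the treewidth is 1.

Treewidth 1.
One such decomposition:
Bags: B1 = {c, g}  B2 = {a, c}  B3 = {a, f}  B4 = {f, j}  B5 = {h, j}  B6 = {d, h}  B7 = {b, d}  B8 = {b, e}  B9 = {e, i}
Tree: B1–B2, B2–B3, B3–B4, B4–B5, B5–B6, B6–B7, B7–B8, B8–B9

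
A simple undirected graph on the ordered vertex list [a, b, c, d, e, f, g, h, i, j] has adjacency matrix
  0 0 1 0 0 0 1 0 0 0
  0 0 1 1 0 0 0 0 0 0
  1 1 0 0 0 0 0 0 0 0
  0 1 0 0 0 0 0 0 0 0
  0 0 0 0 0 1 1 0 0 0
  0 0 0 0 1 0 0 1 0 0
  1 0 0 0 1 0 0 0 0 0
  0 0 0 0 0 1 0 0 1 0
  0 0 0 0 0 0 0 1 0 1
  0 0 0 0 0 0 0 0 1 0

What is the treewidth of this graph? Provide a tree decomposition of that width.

Treewidth 1.
One such decomposition:
Bags: B1 = {b, d}  B2 = {b, c}  B3 = {a, c}  B4 = {a, g}  B5 = {e, g}  B6 = {e, f}  B7 = {f, h}  B8 = {h, i}  B9 = {i, j}
Tree: B1–B2, B2–B3, B3–B4, B4–B5, B5–B6, B6–B7, B7–B8, B8–B9

Each bag holds 2 vertices, so the decomposition has width 1, which upper-bounds the treewidth. Since G has at least one edge (e.g. d–b), it is not an edgeless graph, so tw(G) ≥ 1. Hence tw(G) = 1 exactly.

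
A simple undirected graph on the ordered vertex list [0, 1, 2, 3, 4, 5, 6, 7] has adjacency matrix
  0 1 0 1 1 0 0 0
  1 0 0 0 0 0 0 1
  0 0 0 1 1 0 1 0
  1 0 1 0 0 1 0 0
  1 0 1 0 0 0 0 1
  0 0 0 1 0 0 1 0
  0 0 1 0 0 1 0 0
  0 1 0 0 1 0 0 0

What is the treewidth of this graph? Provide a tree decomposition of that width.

Each bag holds 3 vertices, so the decomposition has width 2, which upper-bounds the treewidth. Since 5–6–2–3–5 is a cycle in G, G is not acyclic. Forests are exactly the graphs of treewidth ≤ 1, so tw(G) ≥ 2. Hence tw(G) = 2 exactly.

Treewidth 2.
One such decomposition:
Bags: B1 = {3, 5, 6}  B2 = {2, 3, 6}  B3 = {0, 2, 3}  B4 = {0, 2, 4}  B5 = {0, 1, 4}  B6 = {1, 4, 7}
Tree: B1–B2, B2–B3, B3–B4, B4–B5, B5–B6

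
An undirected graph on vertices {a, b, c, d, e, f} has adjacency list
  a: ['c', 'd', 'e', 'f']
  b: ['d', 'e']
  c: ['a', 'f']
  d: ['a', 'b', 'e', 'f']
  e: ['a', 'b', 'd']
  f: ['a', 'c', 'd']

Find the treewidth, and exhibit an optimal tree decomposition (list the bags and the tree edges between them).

Each bag holds 3 vertices, so the decomposition has width 2, which upper-bounds the treewidth. Conversely, {a, d, e} is a clique of size 3, and the vertices of any clique must share a bag in every tree decomposition; so some bag has ≥ 3 vertices and tw(G) ≥ 2. Combining the bounds, tw(G) = 2.

Treewidth 2.
One such decomposition:
Bags: B1 = {b, d, e}  B2 = {a, d, e}  B3 = {a, d, f}  B4 = {a, c, f}
Tree: B1–B2, B2–B3, B3–B4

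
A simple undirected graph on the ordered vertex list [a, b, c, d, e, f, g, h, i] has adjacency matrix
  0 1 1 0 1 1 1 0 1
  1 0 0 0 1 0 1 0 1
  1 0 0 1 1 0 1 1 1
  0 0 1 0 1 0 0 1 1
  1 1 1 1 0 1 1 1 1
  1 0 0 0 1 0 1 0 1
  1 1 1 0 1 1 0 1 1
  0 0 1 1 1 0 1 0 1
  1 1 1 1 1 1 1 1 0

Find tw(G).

A width-4 tree decomposition is:
Bags: B1 = {c, e, g, h, i}  B2 = {a, c, e, g, i}  B3 = {a, b, e, g, i}  B4 = {c, d, e, h, i}  B5 = {a, e, f, g, i}
Tree: B1–B2, B2–B3, B1–B4, B2–B5
Each bag holds 5 vertices, so the decomposition has width 4, which upper-bounds the treewidth. On the other hand G contains the 5-clique {c, d, e, h, i}. A clique must lie in a single bag of any decomposition, so no decomposition can have width below 4. Therefore the treewidth is 4.

4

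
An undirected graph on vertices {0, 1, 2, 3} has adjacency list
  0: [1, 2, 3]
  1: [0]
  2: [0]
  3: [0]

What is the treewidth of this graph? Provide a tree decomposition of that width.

Every bag has size at most 2, so the width is 2 − 1 = 1 and tw(G) ≤ 1. Since G has at least one edge (e.g. 1–0), it is not an edgeless graph, so tw(G) ≥ 1. Combining the bounds, tw(G) = 1.

Treewidth 1.
One optimal decomposition is:
Bags: B1 = {0, 1}  B2 = {0, 3}  B3 = {0, 2}
Tree: B1–B2, B2–B3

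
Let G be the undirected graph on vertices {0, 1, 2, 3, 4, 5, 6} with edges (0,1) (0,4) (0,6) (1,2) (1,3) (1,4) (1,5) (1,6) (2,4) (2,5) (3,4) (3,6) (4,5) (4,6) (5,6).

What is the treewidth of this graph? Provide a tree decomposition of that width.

Treewidth 3.
One optimal decomposition is:
Bags: B1 = {0, 1, 4, 6}  B2 = {1, 4, 5, 6}  B3 = {1, 2, 4, 5}  B4 = {1, 3, 4, 6}
Tree: B1–B2, B2–B3, B2–B4

Each bag holds 4 vertices, so the decomposition has width 3, which upper-bounds the treewidth. On the other hand G contains the 4-clique {1, 2, 4, 5}. A clique must lie in a single bag of any decomposition, so no decomposition can have width below 3. Combining the bounds, tw(G) = 3.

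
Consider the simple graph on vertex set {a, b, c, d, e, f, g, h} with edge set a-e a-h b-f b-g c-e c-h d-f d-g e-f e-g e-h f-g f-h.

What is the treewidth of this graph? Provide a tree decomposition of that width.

The largest bag has 3 vertices, giving width 2; this decomposition certifies tw(G) ≤ 2. On the other hand G contains the 3-clique {a, e, h}. A clique must lie in a single bag of any decomposition, so no decomposition can have width below 2. Hence tw(G) = 2 exactly.

Treewidth 2.
One optimal decomposition is:
Bags: B1 = {e, f, g}  B2 = {e, f, h}  B3 = {d, f, g}  B4 = {a, e, h}  B5 = {b, f, g}  B6 = {c, e, h}
Tree: B1–B2, B1–B3, B2–B4, B1–B5, B4–B6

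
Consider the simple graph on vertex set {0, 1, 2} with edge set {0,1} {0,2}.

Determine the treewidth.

A width-1 tree decomposition is:
Bags: B1 = {0, 2}  B2 = {0, 1}
Tree: B1–B2
Every bag has size at most 2, so the width is 2 − 1 = 1 and tw(G) ≤ 1. Since G has at least one edge (e.g. 2–0), it is not an edgeless graph, so tw(G) ≥ 1. Therefore the treewidth is 1.

1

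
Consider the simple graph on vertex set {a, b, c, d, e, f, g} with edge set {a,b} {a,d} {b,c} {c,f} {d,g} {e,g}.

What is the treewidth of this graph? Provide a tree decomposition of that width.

Treewidth 1.
One optimal decomposition is:
Bags: B1 = {c, f}  B2 = {b, c}  B3 = {a, b}  B4 = {a, d}  B5 = {d, g}  B6 = {e, g}
Tree: B1–B2, B2–B3, B3–B4, B4–B5, B5–B6

Each bag holds 2 vertices, so the decomposition has width 1, which upper-bounds the treewidth. Any graph with an edge has treewidth ≥ 1, and G has the edge f–c. Hence tw(G) = 1 exactly.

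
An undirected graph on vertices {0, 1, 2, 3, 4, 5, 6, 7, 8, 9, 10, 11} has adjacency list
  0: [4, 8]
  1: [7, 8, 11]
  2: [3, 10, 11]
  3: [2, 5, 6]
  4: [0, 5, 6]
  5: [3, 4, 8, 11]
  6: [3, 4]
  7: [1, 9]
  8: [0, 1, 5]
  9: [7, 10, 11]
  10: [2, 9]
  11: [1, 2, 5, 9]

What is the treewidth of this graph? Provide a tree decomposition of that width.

Treewidth 3.
One such decomposition:
Bags: B1 = {2, 7, 9, 10}  B2 = {2, 7, 9, 11}  B3 = {1, 2, 7, 11}  B4 = {1, 2, 3, 11}  B5 = {1, 3, 5, 11}  B6 = {1, 3, 5, 8}  B7 = {3, 5, 6, 8}  B8 = {4, 5, 6, 8}  B9 = {0, 4, 6, 8}
Tree: B1–B2, B2–B3, B3–B4, B4–B5, B5–B6, B6–B7, B7–B8, B8–B9

Each bag holds 4 vertices, so the decomposition has width 3, which upper-bounds the treewidth. For the lower bound: the 4 vertex sets {7,9,10}, {2}, {11}, {1,3,5,8} are disjoint, each induces a connected subgraph, and every pair is joined by at least one edge of G. Contracting each set to a single vertex therefore yields K_{4} as a minor, and since treewidth is minor-monotone, tw(G) ≥ tw(K_{4}) = 3. Therefore the treewidth is 3.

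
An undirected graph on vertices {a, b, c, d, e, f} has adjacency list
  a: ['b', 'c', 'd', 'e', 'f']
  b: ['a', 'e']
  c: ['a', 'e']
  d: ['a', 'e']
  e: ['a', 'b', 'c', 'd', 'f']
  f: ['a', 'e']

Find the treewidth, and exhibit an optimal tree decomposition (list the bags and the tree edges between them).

Treewidth 2.
One optimal decomposition is:
Bags: B1 = {a, d, e}  B2 = {a, e, f}  B3 = {a, c, e}  B4 = {a, b, e}
Tree: B1–B2, B1–B3, B2–B4

The largest bag has 3 vertices, giving width 2; this decomposition certifies tw(G) ≤ 2. On the other hand G contains the 3-clique {a, d, e}. A clique must lie in a single bag of any decomposition, so no decomposition can have width below 2. Hence tw(G) = 2 exactly.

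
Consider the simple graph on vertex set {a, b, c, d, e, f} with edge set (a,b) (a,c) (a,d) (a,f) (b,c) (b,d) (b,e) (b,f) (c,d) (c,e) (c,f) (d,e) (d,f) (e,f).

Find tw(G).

A width-4 tree decomposition is:
Bags: B1 = {b, c, d, e, f}  B2 = {a, b, c, d, f}
Tree: B1–B2
The largest bag has 5 vertices, giving width 4; this decomposition certifies tw(G) ≤ 4. For the lower bound, the 5 vertices {b, c, d, e, f} are pairwise adjacent, and any tree decomposition puts a clique entirely inside one bag — forcing width ≥ 4. The upper and lower bounds meet at 4, so that is the treewidth.

4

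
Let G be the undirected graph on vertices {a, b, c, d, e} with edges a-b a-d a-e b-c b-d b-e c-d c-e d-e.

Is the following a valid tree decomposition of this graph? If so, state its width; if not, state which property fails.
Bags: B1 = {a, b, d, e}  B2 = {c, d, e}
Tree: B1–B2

No — edge (b,c) lies in no bag.

A tree decomposition must satisfy three properties: every vertex lies in some bag; for every edge, both endpoints lie together in some bag; and for every vertex, the bags containing it form a connected subtree. Here edge (b,c) lies in no bag, so the decomposition is invalid.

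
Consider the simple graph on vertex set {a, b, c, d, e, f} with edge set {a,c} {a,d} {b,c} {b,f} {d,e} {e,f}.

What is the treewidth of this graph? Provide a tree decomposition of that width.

Treewidth 2.
Bags: B1 = {d, e, f}  B2 = {b, d, f}  B3 = {b, c, d}  B4 = {a, c, d}
Tree: B1–B2, B2–B3, B3–B4

The largest bag has 3 vertices, giving width 2; this decomposition certifies tw(G) ≤ 2. Since d–e–f–b–c–a–d is a cycle in G, G is not acyclic. Forests are exactly the graphs of treewidth ≤ 1, so tw(G) ≥ 2. Therefore the treewidth is 2.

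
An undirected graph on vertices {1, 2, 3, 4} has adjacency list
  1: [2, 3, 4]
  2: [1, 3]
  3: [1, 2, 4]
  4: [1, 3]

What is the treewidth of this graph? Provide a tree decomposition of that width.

Each bag holds 3 vertices, so the decomposition has width 2, which upper-bounds the treewidth. Conversely, {1, 2, 3} is a clique of size 3, and the vertices of any clique must share a bag in every tree decomposition; so some bag has ≥ 3 vertices and tw(G) ≥ 2. The upper and lower bounds meet at 2, so that is the treewidth.

Treewidth 2.
One such decomposition:
Bags: B1 = {1, 3, 4}  B2 = {1, 2, 3}
Tree: B1–B2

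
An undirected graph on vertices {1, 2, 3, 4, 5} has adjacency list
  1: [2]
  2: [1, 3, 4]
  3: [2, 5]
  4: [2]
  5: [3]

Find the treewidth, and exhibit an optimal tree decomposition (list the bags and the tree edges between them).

The largest bag has 2 vertices, giving width 1; this decomposition certifies tw(G) ≤ 1. G has an edge, so its treewidth is at least 1. Therefore the treewidth is 1.

Treewidth 1.
Bags: B1 = {2, 3}  B2 = {1, 2}  B3 = {2, 4}  B4 = {3, 5}
Tree: B1–B2, B1–B3, B1–B4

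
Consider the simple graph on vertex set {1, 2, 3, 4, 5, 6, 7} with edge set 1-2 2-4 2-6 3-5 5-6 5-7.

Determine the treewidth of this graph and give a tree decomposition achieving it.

Every bag has size at most 2, so the width is 2 − 1 = 1 and tw(G) ≤ 1. G has an edge, so its treewidth is at least 1. The upper and lower bounds meet at 1, so that is the treewidth.

Treewidth 1.
One such decomposition:
Bags: B1 = {2, 6}  B2 = {1, 2}  B3 = {5, 6}  B4 = {2, 4}  B5 = {3, 5}  B6 = {5, 7}
Tree: B1–B2, B1–B3, B2–B4, B3–B5, B5–B6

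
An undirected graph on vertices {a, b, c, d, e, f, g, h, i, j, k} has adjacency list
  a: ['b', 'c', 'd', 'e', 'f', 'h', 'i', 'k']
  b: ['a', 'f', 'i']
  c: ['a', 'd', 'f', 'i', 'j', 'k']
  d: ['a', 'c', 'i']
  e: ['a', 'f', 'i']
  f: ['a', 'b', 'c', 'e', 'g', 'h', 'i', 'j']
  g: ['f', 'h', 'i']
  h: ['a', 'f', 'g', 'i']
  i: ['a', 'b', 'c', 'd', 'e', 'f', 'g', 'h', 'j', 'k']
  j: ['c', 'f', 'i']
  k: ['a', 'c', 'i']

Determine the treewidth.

3

A width-3 tree decomposition is:
Bags: B1 = {a, c, f, i}  B2 = {a, f, h, i}  B3 = {a, c, i, k}  B4 = {c, f, i, j}  B5 = {f, g, h, i}  B6 = {a, e, f, i}  B7 = {a, b, f, i}  B8 = {a, c, d, i}
Tree: B1–B2, B1–B3, B1–B4, B2–B5, B1–B6, B2–B7, B1–B8
Each bag holds 4 vertices, so the decomposition has width 3, which upper-bounds the treewidth. On the other hand G contains the 4-clique {a, c, d, i}. A clique must lie in a single bag of any decomposition, so no decomposition can have width below 3. The upper and lower bounds meet at 3, so that is the treewidth.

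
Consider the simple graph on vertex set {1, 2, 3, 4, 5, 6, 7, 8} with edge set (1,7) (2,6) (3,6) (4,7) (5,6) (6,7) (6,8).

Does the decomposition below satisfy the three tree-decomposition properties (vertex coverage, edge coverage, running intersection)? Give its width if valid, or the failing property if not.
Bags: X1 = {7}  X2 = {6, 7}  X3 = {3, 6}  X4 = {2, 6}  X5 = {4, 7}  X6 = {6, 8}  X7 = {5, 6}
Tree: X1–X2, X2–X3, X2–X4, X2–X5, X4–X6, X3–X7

No — vertex 1 appears in no bag.

A tree decomposition must satisfy three properties: every vertex lies in some bag; for every edge, both endpoints lie together in some bag; and for every vertex, the bags containing it form a connected subtree. Here vertex 1 appears in no bag, so the decomposition is invalid.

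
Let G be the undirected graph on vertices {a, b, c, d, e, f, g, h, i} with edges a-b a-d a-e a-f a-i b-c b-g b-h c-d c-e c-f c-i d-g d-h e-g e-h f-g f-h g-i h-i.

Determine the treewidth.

4

A width-4 tree decomposition is:
Bags: B1 = {a, b, c, g, h}  B2 = {a, c, d, g, h}  B3 = {a, c, g, h, i}  B4 = {a, c, e, g, h}  B5 = {a, c, f, g, h}
Tree: B1–B2, B2–B3, B3–B4, B4–B5
Every bag has size at most 5, so the width is 5 − 1 = 4 and tw(G) ≤ 4. For the lower bound: the 5 vertex sets {b,g}, {c,d}, {h,i}, {a}, {e} are disjoint, each induces a connected subgraph, and every pair is joined by at least one edge of G. Contracting each set to a single vertex therefore yields K_{5} as a minor, and since treewidth is minor-monotone, tw(G) ≥ tw(K_{5}) = 4. Therefore the treewidth is 4.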